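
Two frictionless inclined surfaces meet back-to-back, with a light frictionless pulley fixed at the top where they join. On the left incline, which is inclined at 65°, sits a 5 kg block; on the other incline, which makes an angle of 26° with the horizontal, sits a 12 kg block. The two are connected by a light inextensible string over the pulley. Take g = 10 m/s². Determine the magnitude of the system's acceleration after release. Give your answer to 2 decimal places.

0.43 m/s²

Resolve each weight along its own incline: the 5 kg mass has component 5 × 10 × sin 65° = 45.315 N down its slope, and the 12 kg mass has 12 × 10 × sin 26° = 52.605 N down its slope.
The 12 kg side's 52.605 N exceeds the other side's 45.315 N, so that mass slides down and the 5 kg mass slides up. Taking that direction as positive, Newton's second law for the whole system gives 52.605 − 45.315 = (5 + 12) a, so a = 7.290 / 17 = 0.4288 m/s².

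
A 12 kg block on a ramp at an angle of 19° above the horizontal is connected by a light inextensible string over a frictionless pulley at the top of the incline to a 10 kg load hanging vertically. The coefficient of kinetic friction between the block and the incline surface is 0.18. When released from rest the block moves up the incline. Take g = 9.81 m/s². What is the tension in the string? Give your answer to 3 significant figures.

80.0 N

For the block on the incline: the weight component along the slope is m₁g sin 19° = 12 × 9.81 × 0.3256 = 38.330 N and the normal force is N = m₁g cos 19° = 111.306 N.
Kinetic friction opposes the block's motion up the incline: f = μN = 0.18 × 111.306 = 20.035 N acting down the slope.
Newton's second law for the block (up-slope positive): T − 38.330 − 20.035 = 12 a. For the hanging load (downward positive): 10 × 9.81 − T = 10 a.
Adding the two equations eliminates T: 39.735 = 22 a, so a = 1.8061 m/s².
Then from the hanging load's equation, T = 10 × (9.81 − 1.8061) = 80.039 N.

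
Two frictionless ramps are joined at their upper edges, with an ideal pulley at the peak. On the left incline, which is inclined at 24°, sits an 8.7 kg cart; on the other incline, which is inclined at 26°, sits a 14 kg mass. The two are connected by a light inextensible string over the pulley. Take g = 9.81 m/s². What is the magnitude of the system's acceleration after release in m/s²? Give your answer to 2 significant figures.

Resolve each weight along its own incline: the 8.7 kg mass has component 8.7 × 9.81 × sin 24° = 34.714 N down its slope, and the 14 kg mass has 14 × 9.81 × sin 26° = 60.206 N down its slope.
The 14 kg side's 60.206 N exceeds the other side's 34.714 N, so that mass slides down and the 8.7 kg mass slides up. Taking that direction as positive, Newton's second law for the whole system gives 60.206 − 34.714 = (8.7 + 14) a, so a = 25.492 / 22.7 = 1.1230 m/s².

1.1 m/s²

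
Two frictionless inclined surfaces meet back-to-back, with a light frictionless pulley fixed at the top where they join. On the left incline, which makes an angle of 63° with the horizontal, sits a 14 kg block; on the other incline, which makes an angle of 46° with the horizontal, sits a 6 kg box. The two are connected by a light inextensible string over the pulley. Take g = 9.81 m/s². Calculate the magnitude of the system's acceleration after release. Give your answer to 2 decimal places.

4.00 m/s²

Resolve each weight along its own incline: the 14 kg mass has component 14 × 9.81 × sin 63° = 122.371 N down its slope, and the 6 kg mass has 6 × 9.81 × sin 46° = 42.340 N down its slope.
The 14 kg side's 122.371 N exceeds the other side's 42.340 N, so that mass slides down and the 6 kg mass slides up. Taking that direction as positive, Newton's second law for the whole system gives 122.371 − 42.340 = (14 + 6) a, so a = 80.031 / 20 = 4.0015 m/s².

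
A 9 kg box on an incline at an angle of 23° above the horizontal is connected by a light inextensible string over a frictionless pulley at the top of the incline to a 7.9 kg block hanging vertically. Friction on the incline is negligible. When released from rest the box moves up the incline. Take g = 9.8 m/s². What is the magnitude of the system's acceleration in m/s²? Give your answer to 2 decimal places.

For the box on the incline: the weight component along the slope is m₁g sin 23° = 9 × 9.8 × 0.3907 = 34.460 N and the normal force is N = m₁g cos 23° = 81.189 N.
Newton's second law for the box (up-slope positive): T − 34.460 = 9 a. For the hanging block (downward positive): 7.9 × 9.8 − T = 7.9 a.
Adding the two equations eliminates T: 42.960 = 16.9 a, so a = 2.5420 m/s².

2.54 m/s²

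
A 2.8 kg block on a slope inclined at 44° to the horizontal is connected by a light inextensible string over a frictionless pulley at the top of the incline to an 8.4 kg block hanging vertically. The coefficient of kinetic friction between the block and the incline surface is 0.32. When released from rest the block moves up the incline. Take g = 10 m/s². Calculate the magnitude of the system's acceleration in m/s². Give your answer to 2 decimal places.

5.19 m/s²

For the block on the incline: the weight component along the slope is m₁g sin 44° = 2.8 × 10 × 0.6947 = 19.452 N and the normal force is N = m₁g cos 44° = 20.142 N.
Kinetic friction opposes the block's motion up the incline: f = μN = 0.32 × 20.142 = 6.445 N acting down the slope.
Newton's second law for the block (up-slope positive): T − 19.452 − 6.445 = 2.8 a. For the hanging block (downward positive): 8.4 × 10 − T = 8.4 a.
Adding the two equations eliminates T: 58.103 = 11.2 a, so a = 5.1878 m/s².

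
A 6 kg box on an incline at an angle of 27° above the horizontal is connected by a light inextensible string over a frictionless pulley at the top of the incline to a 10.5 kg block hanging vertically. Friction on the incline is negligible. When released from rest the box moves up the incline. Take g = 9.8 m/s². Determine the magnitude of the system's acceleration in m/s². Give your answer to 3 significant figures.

4.62 m/s²

For the box on the incline: the weight component along the slope is m₁g sin 27° = 6 × 9.8 × 0.4540 = 26.695 N and the normal force is N = m₁g cos 27° = 52.391 N.
Newton's second law for the box (up-slope positive): T − 26.695 = 6 a. For the hanging block (downward positive): 10.5 × 9.8 − T = 10.5 a.
Adding the two equations eliminates T: 76.205 = 16.5 a, so a = 4.6185 m/s².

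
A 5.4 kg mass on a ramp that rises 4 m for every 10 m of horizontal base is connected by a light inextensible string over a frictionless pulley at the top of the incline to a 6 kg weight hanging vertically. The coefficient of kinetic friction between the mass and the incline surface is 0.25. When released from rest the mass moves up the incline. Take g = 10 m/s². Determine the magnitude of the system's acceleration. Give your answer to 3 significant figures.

2.40 m/s²

For the mass on the incline: the weight component along the slope is m₁g sin 21.80° = 5.4 × 10 × 0.3714 = 20.056 N and the normal force is N = m₁g cos 21.80° = 50.138 N.
Kinetic friction opposes the mass's motion up the incline: f = μN = 0.25 × 50.138 = 12.534 N acting down the slope.
Newton's second law for the mass (up-slope positive): T − 20.056 − 12.534 = 5.4 a. For the hanging weight (downward positive): 6 × 10 − T = 6 a.
Adding the two equations eliminates T: 27.410 = 11.4 a, so a = 2.4044 m/s².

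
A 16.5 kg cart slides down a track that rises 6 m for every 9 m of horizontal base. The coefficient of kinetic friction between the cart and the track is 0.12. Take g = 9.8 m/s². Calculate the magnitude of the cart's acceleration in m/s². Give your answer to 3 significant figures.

4.46 m/s²

Resolving the weight along the incline: the component pulling the cart down the slope is mg sin 33.69° = 16.5 × 9.8 × 0.5547 = 89.695 N, and the normal force is N = mg cos 33.69° = 16.5 × 9.8 × 0.8321 = 134.551 N.
Kinetic friction acts up the slope with magnitude f = μN = 0.12 × 134.551 = 16.146 N.
Net force along the incline is 89.695 − 16.146 = 73.549 N, so a = 73.549 / 16.5 = 4.4575 m/s².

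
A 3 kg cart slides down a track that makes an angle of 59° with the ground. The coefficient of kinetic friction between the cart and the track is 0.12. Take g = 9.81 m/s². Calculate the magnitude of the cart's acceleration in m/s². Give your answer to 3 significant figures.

Resolving the weight along the incline: the component pulling the cart down the slope is mg sin 59° = 3 × 9.81 × 0.8572 = 25.227 N, and the normal force is N = mg cos 59° = 3 × 9.81 × 0.5150 = 15.156 N.
Kinetic friction acts up the slope with magnitude f = μN = 0.12 × 15.156 = 1.819 N.
Net force along the incline is 25.227 − 1.819 = 23.408 N, so a = 23.408 / 3 = 7.8027 m/s².

7.80 m/s²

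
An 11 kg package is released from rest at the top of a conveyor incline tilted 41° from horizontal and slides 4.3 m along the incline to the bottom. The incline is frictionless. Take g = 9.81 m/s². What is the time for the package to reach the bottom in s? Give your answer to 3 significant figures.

1.16 s

The weight component along the incline is mg sin 41° = 70.795 N and the normal force is N = mg cos 41° = 81.441 N.
With no friction, a = g sin 41° = 6.4359 m/s².
Starting from rest, L = ½at², so t = √(2L/a) = √(2 × 4.3 / 6.4359) = 1.1560 s.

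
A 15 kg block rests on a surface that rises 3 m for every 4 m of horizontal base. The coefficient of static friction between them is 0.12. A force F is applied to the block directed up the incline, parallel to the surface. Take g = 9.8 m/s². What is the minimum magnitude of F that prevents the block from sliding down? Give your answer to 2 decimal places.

The normal force is N = mg cos 36.87° = 117.600 N. With F at its minimum the block is on the verge of sliding down, so static friction is at its maximum μ_s N = 0.12 × 117.600 = 14.112 N and acts up the slope.
Equilibrium along the incline: F + μ_s N = mg sin 36.87°, so F = 88.200 − 14.112 = 74.088 N.

74.09 N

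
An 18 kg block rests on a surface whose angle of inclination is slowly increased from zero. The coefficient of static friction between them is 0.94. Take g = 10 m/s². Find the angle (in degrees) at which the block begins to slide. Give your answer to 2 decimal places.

At the threshold of sliding, static friction is at its maximum μ_s N and exactly balances the weight component along the incline: mg sin θ = μ_s mg cos θ.
Hence tan θ = μ_s = 0.94, so θ = arctan(0.94) = 43.2285°.

43.23°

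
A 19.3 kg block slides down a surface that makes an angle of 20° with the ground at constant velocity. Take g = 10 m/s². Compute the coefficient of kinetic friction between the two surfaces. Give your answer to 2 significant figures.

0.36

At constant velocity the net force along the incline is zero: mg sin 20° = μ mg cos 20°.
So μ = tan 20° = 0.3420 / 0.9397 = 0.3639.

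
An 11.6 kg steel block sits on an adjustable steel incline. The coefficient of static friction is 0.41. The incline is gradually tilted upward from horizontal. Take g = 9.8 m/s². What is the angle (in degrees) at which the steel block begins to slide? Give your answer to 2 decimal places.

At the threshold of sliding, static friction is at its maximum μ_s N and exactly balances the weight component along the incline: mg sin θ = μ_s mg cos θ.
Hence tan θ = μ_s = 0.41, so θ = arctan(0.41) = 22.2936°.

22.29°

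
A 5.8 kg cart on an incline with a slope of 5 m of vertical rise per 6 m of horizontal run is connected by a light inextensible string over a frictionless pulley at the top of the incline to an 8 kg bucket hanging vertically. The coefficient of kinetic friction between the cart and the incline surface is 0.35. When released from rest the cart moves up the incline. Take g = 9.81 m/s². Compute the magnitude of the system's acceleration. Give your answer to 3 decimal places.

For the cart on the incline: the weight component along the slope is m₁g sin 39.81° = 5.8 × 9.81 × 0.6402 = 36.426 N and the normal force is N = m₁g cos 39.81° = 43.710 N.
Kinetic friction opposes the cart's motion up the incline: f = μN = 0.35 × 43.710 = 15.298 N acting down the slope.
Newton's second law for the cart (up-slope positive): T − 36.426 − 15.298 = 5.8 a. For the hanging bucket (downward positive): 8 × 9.81 − T = 8 a.
Adding the two equations eliminates T: 26.756 = 13.8 a, so a = 1.9388 m/s².

1.939 m/s²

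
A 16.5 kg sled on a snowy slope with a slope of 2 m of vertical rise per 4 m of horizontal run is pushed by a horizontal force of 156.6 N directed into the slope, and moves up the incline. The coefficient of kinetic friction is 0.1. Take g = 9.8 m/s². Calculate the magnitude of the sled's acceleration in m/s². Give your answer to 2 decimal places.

The horizontal push has components F cos 26.57° = 156.6 × 0.8944 = 140.063 N up the incline and F sin 26.57° = 156.6 × 0.4472 = 70.032 N pressing into the surface.
The normal force is therefore N = mg cos 26.57° + F sin 26.57° = 144.624 + 70.032 = 214.656 N, and kinetic friction down the slope is μN = 0.1 × 214.656 = 21.466 N.
Along the incline: F cos 26.57° − mg sin 26.57° − μN = ma, so 140.063 − 72.312 − 21.466 = 16.5 a, giving a = 2.8052 m/s².

2.81 m/s²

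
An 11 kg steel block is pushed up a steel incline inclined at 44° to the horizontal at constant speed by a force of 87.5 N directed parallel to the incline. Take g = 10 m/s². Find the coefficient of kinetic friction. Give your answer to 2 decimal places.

0.14

At constant speed ΣF = 0 along the incline. The applied 87.5 N acts up the slope; the weight component mg sin 44° = 76.412 N and kinetic friction μN both act down the slope.
So 87.5 = 76.412 + μ × 79.127, giving μ = (87.5 − 76.412) / 79.127 = 0.1401.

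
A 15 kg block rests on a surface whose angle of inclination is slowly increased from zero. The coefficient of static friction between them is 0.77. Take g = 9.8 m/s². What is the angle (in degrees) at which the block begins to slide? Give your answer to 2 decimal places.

At the threshold of sliding, static friction is at its maximum μ_s N and exactly balances the weight component along the incline: mg sin θ = μ_s mg cos θ.
Hence tan θ = μ_s = 0.77, so θ = arctan(0.77) = 37.5963°.

37.60°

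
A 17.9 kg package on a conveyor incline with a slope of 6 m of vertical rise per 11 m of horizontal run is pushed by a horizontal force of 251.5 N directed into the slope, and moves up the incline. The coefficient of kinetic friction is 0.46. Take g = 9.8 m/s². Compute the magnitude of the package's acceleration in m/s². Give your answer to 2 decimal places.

The horizontal push has components F cos 28.61° = 251.5 × 0.8779 = 220.792 N up the incline and F sin 28.61° = 251.5 × 0.4789 = 120.443 N pressing into the surface.
The normal force is therefore N = mg cos 28.61° + F sin 28.61° = 154.001 + 120.443 = 274.444 N, and kinetic friction down the slope is μN = 0.46 × 274.444 = 126.244 N.
Along the incline: F cos 28.61° − mg sin 28.61° − μN = ma, so 220.792 − 84.009 − 126.244 = 17.9 a, giving a = 0.5888 m/s².

0.59 m/s²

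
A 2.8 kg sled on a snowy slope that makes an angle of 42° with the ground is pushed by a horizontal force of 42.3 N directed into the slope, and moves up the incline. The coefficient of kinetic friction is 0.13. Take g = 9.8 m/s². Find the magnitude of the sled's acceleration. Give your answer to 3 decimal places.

The horizontal push has components F cos 42° = 42.3 × 0.7431 = 31.433 N up the incline and F sin 42° = 42.3 × 0.6691 = 28.303 N pressing into the surface.
The normal force is therefore N = mg cos 42° + F sin 42° = 20.391 + 28.303 = 48.694 N, and kinetic friction down the slope is μN = 0.13 × 48.694 = 6.330 N.
Along the incline: F cos 42° − mg sin 42° − μN = ma, so 31.433 − 18.360 − 6.330 = 2.8 a, giving a = 2.4082 m/s².

2.408 m/s²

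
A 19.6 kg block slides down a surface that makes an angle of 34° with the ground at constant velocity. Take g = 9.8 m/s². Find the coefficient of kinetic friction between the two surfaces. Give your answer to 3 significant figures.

At constant velocity the net force along the incline is zero: mg sin 34° = μ mg cos 34°.
So μ = tan 34° = 0.5592 / 0.8290 = 0.6745.

0.675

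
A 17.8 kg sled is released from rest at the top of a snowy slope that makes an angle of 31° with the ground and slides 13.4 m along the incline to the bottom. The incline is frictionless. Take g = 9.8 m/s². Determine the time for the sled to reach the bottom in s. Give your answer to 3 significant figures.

The weight component along the incline is mg sin 31° = 89.843 N and the normal force is N = mg cos 31° = 149.524 N.
With no friction, a = g sin 31° = 5.0474 m/s².
Starting from rest, L = ½at², so t = √(2L/a) = √(2 × 13.4 / 5.0474) = 2.3043 s.

2.30 s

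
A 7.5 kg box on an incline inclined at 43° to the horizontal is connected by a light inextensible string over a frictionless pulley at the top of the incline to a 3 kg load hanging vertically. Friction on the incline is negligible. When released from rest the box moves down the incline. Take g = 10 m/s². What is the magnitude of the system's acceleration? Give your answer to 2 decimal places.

2.01 m/s²

For the box on the incline: the weight component along the slope is m₁g sin 43° = 7.5 × 10 × 0.6820 = 51.150 N and the normal force is N = m₁g cos 43° = 54.852 N.
Newton's second law for the box (down-slope positive): 51.150 − T = 7.5 a. For the hanging load (upward positive): T − 3 × 10 = 3 a.
Adding the two equations eliminates T: 21.150 = 10.5 a, so a = 2.0143 m/s².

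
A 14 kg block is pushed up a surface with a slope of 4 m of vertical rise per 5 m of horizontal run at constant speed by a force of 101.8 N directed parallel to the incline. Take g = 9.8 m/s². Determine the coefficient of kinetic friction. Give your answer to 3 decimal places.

0.150

At constant speed ΣF = 0 along the incline. The applied 101.8 N acts up the slope; the weight component mg sin 38.66° = 85.708 N and kinetic friction μN both act down the slope.
So 101.8 = 85.708 + μ × 107.135, giving μ = (101.8 − 85.708) / 107.135 = 0.1502.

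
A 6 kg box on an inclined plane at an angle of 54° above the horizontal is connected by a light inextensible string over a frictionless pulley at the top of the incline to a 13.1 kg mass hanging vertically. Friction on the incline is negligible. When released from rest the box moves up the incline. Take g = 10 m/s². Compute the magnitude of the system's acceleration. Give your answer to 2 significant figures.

For the box on the incline: the weight component along the slope is m₁g sin 54° = 6 × 10 × 0.8090 = 48.540 N and the normal force is N = m₁g cos 54° = 35.267 N.
Newton's second law for the box (up-slope positive): T − 48.540 = 6 a. For the hanging mass (downward positive): 13.1 × 10 − T = 13.1 a.
Adding the two equations eliminates T: 82.460 = 19.1 a, so a = 4.3173 m/s².

4.3 m/s²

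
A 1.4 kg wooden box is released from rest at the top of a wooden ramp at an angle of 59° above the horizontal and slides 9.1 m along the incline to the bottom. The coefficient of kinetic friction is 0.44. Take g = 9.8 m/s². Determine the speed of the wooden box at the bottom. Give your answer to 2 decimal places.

10.60 m/s

The weight component along the incline is mg sin 59° = 11.760 N and the normal force is N = mg cos 59° = 7.066 N.
Friction up the slope is f = μN = 0.44 × 7.066 = 3.109 N, so the net downslope force is 11.760 − 3.109 = 8.651 N and a = 8.651 / 1.4 = 6.1793 m/s².
Starting from rest over a distance of 9.1 m, v² = 2aL = 2 × 6.1793 × 9.1 = 112.4633, so v = 10.6049 m/s.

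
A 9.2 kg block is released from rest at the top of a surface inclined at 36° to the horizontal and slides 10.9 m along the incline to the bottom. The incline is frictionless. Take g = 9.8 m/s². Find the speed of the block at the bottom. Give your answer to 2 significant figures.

11 m/s

The weight component along the incline is mg sin 36° = 52.995 N and the normal force is N = mg cos 36° = 72.941 N.
With no friction, a = g sin 36° = 5.7603 m/s².
Starting from rest over a distance of 10.9 m, v² = 2aL = 2 × 5.7603 × 10.9 = 125.5745, so v = 11.2060 m/s.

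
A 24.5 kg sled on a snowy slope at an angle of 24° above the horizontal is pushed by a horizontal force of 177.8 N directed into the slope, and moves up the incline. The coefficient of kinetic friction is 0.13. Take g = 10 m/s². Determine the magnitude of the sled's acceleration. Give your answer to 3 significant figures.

The horizontal push has components F cos 24° = 177.8 × 0.9135 = 162.420 N up the incline and F sin 24° = 177.8 × 0.4067 = 72.311 N pressing into the surface.
The normal force is therefore N = mg cos 24° + F sin 24° = 223.808 + 72.311 = 296.119 N, and kinetic friction down the slope is μN = 0.13 × 296.119 = 38.495 N.
Along the incline: F cos 24° − mg sin 24° − μN = ma, so 162.420 − 99.642 − 38.495 = 24.5 a, giving a = 0.9911 m/s².

0.991 m/s²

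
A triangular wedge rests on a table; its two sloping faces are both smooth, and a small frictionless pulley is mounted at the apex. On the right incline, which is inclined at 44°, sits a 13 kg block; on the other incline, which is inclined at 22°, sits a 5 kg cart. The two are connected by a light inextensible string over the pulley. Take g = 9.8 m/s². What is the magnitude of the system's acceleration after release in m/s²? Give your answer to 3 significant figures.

3.90 m/s²

Resolve each weight along its own incline: the 13 kg mass has component 13 × 9.8 × sin 44° = 88.499 N down its slope, and the 5 kg mass has 5 × 9.8 × sin 22° = 18.356 N down its slope.
The 13 kg side's 88.499 N exceeds the other side's 18.356 N, so that mass slides down and the 5 kg mass slides up. Taking that direction as positive, Newton's second law for the whole system gives 88.499 − 18.356 = (13 + 5) a, so a = 70.143 / 18 = 3.8968 m/s².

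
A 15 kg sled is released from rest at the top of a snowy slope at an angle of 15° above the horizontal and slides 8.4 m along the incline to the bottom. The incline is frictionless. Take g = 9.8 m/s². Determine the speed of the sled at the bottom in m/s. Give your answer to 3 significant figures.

6.53 m/s

The weight component along the incline is mg sin 15° = 38.046 N and the normal force is N = mg cos 15° = 141.991 N.
With no friction, a = g sin 15° = 2.5364 m/s².
Starting from rest over a distance of 8.4 m, v² = 2aL = 2 × 2.5364 × 8.4 = 42.6115, so v = 6.5277 m/s.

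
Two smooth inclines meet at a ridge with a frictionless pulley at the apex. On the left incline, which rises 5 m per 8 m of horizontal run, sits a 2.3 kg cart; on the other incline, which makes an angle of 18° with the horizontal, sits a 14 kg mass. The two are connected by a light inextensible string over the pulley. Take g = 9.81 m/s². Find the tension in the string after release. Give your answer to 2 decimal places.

Resolve each weight along its own incline: the 2.3 kg mass has component 2.3 × 9.81 × sin 32.01° = 11.958 N down its slope, and the 14 kg mass has 14 × 9.81 × sin 18° = 42.440 N down its slope.
The 14 kg side's 42.440 N exceeds the other side's 11.958 N, so that mass slides down and the 2.3 kg mass slides up. Taking that direction as positive, Newton's second law for the whole system gives 42.440 − 11.958 = (2.3 + 14) a, so a = 30.482 / 16.3 = 1.8701 m/s².
For the 2.3 kg mass (up-slope positive): T − 11.958 = 2.3 × 1.8701, so T = 16.259 N.

16.26 N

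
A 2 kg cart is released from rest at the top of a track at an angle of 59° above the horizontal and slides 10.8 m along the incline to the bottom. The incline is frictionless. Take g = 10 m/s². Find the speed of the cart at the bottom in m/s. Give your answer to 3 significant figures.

The weight component along the incline is mg sin 59° = 17.143 N and the normal force is N = mg cos 59° = 10.301 N.
With no friction, a = g sin 59° = 8.5717 m/s².
Starting from rest over a distance of 10.8 m, v² = 2aL = 2 × 8.5717 × 10.8 = 185.1487, so v = 13.6069 m/s.

13.6 m/s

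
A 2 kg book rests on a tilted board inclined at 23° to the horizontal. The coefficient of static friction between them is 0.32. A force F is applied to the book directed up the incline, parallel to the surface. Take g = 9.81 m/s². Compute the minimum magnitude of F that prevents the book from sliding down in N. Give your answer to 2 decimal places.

1.89 N

The normal force is N = mg cos 23° = 18.060 N. With F at its minimum the book is on the verge of sliding down, so static friction is at its maximum μ_s N = 0.32 × 18.060 = 5.779 N and acts up the slope.
Equilibrium along the incline: F + μ_s N = mg sin 23°, so F = 7.666 − 5.779 = 1.887 N.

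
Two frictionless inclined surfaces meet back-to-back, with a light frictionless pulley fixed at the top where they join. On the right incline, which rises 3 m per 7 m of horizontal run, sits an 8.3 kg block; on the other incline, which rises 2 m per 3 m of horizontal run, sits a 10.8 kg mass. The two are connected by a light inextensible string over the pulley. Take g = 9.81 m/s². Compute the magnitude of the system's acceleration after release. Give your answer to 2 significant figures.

Resolve each weight along its own incline: the 8.3 kg mass has component 8.3 × 9.81 × sin 23.20° = 32.074 N down its slope, and the 10.8 kg mass has 10.8 × 9.81 × sin 33.69° = 58.769 N down its slope.
The 10.8 kg side's 58.769 N exceeds the other side's 32.074 N, so that mass slides down and the 8.3 kg mass slides up. Taking that direction as positive, Newton's second law for the whole system gives 58.769 − 32.074 = (8.3 + 10.8) a, so a = 26.695 / 19.1 = 1.3976 m/s².

1.4 m/s²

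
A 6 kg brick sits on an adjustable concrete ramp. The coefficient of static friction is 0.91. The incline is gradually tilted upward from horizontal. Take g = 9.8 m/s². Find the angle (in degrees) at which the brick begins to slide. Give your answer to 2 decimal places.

42.30°

At the threshold of sliding, static friction is at its maximum μ_s N and exactly balances the weight component along the incline: mg sin θ = μ_s mg cos θ.
Hence tan θ = μ_s = 0.91, so θ = arctan(0.91) = 42.3022°.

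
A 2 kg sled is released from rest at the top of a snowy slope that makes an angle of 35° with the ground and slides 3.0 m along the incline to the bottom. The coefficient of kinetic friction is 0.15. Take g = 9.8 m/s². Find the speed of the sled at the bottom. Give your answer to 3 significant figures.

5.15 m/s

The weight component along the incline is mg sin 35° = 11.242 N and the normal force is N = mg cos 35° = 16.055 N.
Friction up the slope is f = μN = 0.15 × 16.055 = 2.408 N, so the net downslope force is 11.242 − 2.408 = 8.834 N and a = 8.834 / 2 = 4.4170 m/s².
Starting from rest over a distance of 3.0 m, v² = 2aL = 2 × 4.4170 × 3.0 = 26.5020, so v = 5.1480 m/s.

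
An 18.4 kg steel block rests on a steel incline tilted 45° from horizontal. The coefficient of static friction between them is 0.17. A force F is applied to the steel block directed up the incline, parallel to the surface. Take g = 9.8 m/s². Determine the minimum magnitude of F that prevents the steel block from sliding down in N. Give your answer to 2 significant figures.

The normal force is N = mg cos 45° = 127.505 N. With F at its minimum the steel block is on the verge of sliding down, so static friction is at its maximum μ_s N = 0.17 × 127.505 = 21.676 N and acts up the slope.
Equilibrium along the incline: F + μ_s N = mg sin 45°, so F = 127.505 − 21.676 = 105.829 N.

110 N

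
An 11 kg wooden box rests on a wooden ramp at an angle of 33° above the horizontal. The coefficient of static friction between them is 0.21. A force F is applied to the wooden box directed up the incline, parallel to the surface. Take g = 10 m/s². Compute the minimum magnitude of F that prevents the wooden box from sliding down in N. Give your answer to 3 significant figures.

40.5 N

The normal force is N = mg cos 33° = 92.254 N. With F at its minimum the wooden box is on the verge of sliding down, so static friction is at its maximum μ_s N = 0.21 × 92.254 = 19.373 N and acts up the slope.
Equilibrium along the incline: F + μ_s N = mg sin 33°, so F = 59.910 − 19.373 = 40.537 N.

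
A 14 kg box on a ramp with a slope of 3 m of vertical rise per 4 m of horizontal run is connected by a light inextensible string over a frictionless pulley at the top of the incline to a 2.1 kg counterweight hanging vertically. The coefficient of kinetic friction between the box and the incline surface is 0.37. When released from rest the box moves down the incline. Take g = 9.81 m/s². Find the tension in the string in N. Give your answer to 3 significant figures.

23.4 N

For the box on the incline: the weight component along the slope is m₁g sin 36.87° = 14 × 9.81 × 0.6000 = 82.404 N and the normal force is N = m₁g cos 36.87° = 109.872 N.
Kinetic friction opposes the box's motion down the incline: f = μN = 0.37 × 109.872 = 40.653 N acting up the slope.
Newton's second law for the box (down-slope positive): 82.404 − 40.653 − T = 14 a. For the hanging counterweight (upward positive): T − 2.1 × 9.81 = 2.1 a.
Adding the two equations eliminates T: 21.150 = 16.1 a, so a = 1.3137 m/s².
Then from the hanging counterweight's equation, T = 2.1 × (9.81 + 1.3137) = 23.360 N.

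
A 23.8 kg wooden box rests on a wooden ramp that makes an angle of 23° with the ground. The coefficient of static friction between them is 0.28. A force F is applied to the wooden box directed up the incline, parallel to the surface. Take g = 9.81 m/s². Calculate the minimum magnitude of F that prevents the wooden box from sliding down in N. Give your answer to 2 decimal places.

31.05 N

The normal force is N = mg cos 23° = 214.918 N. With F at its minimum the wooden box is on the verge of sliding down, so static friction is at its maximum μ_s N = 0.28 × 214.918 = 60.177 N and acts up the slope.
Equilibrium along the incline: F + μ_s N = mg sin 23°, so F = 91.227 − 60.177 = 31.050 N.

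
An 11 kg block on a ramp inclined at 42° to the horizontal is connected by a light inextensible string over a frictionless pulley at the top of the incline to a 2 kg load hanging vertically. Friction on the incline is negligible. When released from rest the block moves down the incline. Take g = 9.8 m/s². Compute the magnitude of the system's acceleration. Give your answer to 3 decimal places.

4.041 m/s²

For the block on the incline: the weight component along the slope is m₁g sin 42° = 11 × 9.8 × 0.6691 = 72.129 N and the normal force is N = m₁g cos 42° = 80.111 N.
Newton's second law for the block (down-slope positive): 72.129 − T = 11 a. For the hanging load (upward positive): T − 2 × 9.8 = 2 a.
Adding the two equations eliminates T: 52.529 = 13 a, so a = 4.0407 m/s².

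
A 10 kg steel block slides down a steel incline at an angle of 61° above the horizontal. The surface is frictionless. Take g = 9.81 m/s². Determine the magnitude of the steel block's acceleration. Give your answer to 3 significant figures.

Resolving the weight along the incline: the component pulling the steel block down the slope is mg sin 61° = 10 × 9.81 × 0.8746 = 85.798 N, and the normal force is N = mg cos 61° = 10 × 9.81 × 0.4848 = 47.559 N.
With no friction the net force along the incline is 85.798 N, so a = g sin 61° = 85.798 / 10 = 8.5798 m/s².

8.58 m/s²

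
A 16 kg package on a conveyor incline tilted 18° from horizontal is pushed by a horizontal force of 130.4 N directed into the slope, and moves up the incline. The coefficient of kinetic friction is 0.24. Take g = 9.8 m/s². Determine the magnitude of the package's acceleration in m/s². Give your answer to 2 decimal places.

The horizontal push has components F cos 18° = 130.4 × 0.9511 = 124.023 N up the incline and F sin 18° = 130.4 × 0.3090 = 40.294 N pressing into the surface.
The normal force is therefore N = mg cos 18° + F sin 18° = 149.132 + 40.294 = 189.426 N, and kinetic friction down the slope is μN = 0.24 × 189.426 = 45.462 N.
Along the incline: F cos 18° − mg sin 18° − μN = ma, so 124.023 − 48.451 − 45.462 = 16 a, giving a = 1.8819 m/s².

1.88 m/s²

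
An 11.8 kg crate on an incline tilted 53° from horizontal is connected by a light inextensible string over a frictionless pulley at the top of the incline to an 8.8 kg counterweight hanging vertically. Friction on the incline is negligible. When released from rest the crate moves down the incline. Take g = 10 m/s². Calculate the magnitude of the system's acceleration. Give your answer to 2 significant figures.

For the crate on the incline: the weight component along the slope is m₁g sin 53° = 11.8 × 10 × 0.7986 = 94.235 N and the normal force is N = m₁g cos 53° = 71.014 N.
Newton's second law for the crate (down-slope positive): 94.235 − T = 11.8 a. For the hanging counterweight (upward positive): T − 8.8 × 10 = 8.8 a.
Adding the two equations eliminates T: 6.235 = 20.6 a, so a = 0.3027 m/s².

0.30 m/s²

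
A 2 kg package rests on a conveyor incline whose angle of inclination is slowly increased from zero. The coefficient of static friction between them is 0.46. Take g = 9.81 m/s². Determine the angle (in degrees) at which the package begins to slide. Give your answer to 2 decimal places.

At the threshold of sliding, static friction is at its maximum μ_s N and exactly balances the weight component along the incline: mg sin θ = μ_s mg cos θ.
Hence tan θ = μ_s = 0.46, so θ = arctan(0.46) = 24.7024°.

24.70°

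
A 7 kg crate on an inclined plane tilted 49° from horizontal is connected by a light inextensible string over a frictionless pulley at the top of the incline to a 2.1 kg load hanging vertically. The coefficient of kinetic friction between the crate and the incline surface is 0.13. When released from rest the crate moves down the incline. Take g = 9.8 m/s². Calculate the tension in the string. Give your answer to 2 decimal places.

26.43 N

For the crate on the incline: the weight component along the slope is m₁g sin 49° = 7 × 9.8 × 0.7547 = 51.772 N and the normal force is N = m₁g cos 49° = 45.006 N.
Kinetic friction opposes the crate's motion down the incline: f = μN = 0.13 × 45.006 = 5.851 N acting up the slope.
Newton's second law for the crate (down-slope positive): 51.772 − 5.851 − T = 7 a. For the hanging load (upward positive): T − 2.1 × 9.8 = 2.1 a.
Adding the two equations eliminates T: 25.341 = 9.1 a, so a = 2.7847 m/s².
Then from the hanging load's equation, T = 2.1 × (9.8 + 2.7847) = 26.428 N.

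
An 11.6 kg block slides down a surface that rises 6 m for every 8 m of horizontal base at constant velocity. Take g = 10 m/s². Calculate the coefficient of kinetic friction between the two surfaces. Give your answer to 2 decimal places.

0.75

At constant velocity the net force along the incline is zero: mg sin 36.87° = μ mg cos 36.87°.
So μ = tan 36.87° = 0.6000 / 0.8000 = 0.7500.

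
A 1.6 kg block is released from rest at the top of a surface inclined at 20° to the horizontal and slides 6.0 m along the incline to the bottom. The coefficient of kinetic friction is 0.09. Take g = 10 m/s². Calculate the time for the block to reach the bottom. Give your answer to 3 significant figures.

The weight component along the incline is mg sin 20° = 5.472 N and the normal force is N = mg cos 20° = 15.035 N.
Friction up the slope is f = μN = 0.09 × 15.035 = 1.353 N, so the net downslope force is 5.472 − 1.353 = 4.119 N and a = 4.119 / 1.6 = 2.5744 m/s².
Starting from rest, L = ½at², so t = √(2L/a) = √(2 × 6.0 / 2.5744) = 2.1590 s.

2.16 s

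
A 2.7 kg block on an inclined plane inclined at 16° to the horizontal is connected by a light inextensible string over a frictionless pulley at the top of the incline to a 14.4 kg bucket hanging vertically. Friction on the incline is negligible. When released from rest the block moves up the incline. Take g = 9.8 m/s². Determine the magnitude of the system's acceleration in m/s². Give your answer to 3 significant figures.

For the block on the incline: the weight component along the slope is m₁g sin 16° = 2.7 × 9.8 × 0.2756 = 7.292 N and the normal force is N = m₁g cos 16° = 25.435 N.
Newton's second law for the block (up-slope positive): T − 7.292 = 2.7 a. For the hanging bucket (downward positive): 14.4 × 9.8 − T = 14.4 a.
Adding the two equations eliminates T: 133.828 = 17.1 a, so a = 7.8262 m/s².

7.83 m/s²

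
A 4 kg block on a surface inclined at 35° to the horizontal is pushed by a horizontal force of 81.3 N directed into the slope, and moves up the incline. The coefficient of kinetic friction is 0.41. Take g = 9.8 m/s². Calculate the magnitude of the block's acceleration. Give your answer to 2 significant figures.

The horizontal push has components F cos 35° = 81.3 × 0.8192 = 66.601 N up the incline and F sin 35° = 81.3 × 0.5736 = 46.634 N pressing into the surface.
The normal force is therefore N = mg cos 35° + F sin 35° = 32.113 + 46.634 = 78.747 N, and kinetic friction down the slope is μN = 0.41 × 78.747 = 32.286 N.
Along the incline: F cos 35° − mg sin 35° − μN = ma, so 66.601 − 22.485 − 32.286 = 4 a, giving a = 2.9575 m/s².

3.0 m/s²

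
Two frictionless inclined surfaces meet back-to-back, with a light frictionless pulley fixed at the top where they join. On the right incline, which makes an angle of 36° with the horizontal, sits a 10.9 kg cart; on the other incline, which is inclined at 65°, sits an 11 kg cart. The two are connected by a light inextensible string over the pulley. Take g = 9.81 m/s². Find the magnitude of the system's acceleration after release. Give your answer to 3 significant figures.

Resolve each weight along its own incline: the 10.9 kg mass has component 10.9 × 9.81 × sin 36° = 62.851 N down its slope, and the 11 kg mass has 11 × 9.81 × sin 65° = 97.800 N down its slope.
The 11 kg side's 97.800 N exceeds the other side's 62.851 N, so that mass slides down and the 10.9 kg mass slides up. Taking that direction as positive, Newton's second law for the whole system gives 97.800 − 62.851 = (10.9 + 11) a, so a = 34.949 / 21.9 = 1.5958 m/s².

1.60 m/s²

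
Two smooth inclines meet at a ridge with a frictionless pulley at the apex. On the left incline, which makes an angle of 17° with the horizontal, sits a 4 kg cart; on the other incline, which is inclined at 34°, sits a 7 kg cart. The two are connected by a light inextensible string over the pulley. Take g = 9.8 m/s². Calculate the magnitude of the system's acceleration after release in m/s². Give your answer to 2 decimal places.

2.45 m/s²

Resolve each weight along its own incline: the 4 kg mass has component 4 × 9.8 × sin 17° = 11.461 N down its slope, and the 7 kg mass has 7 × 9.8 × sin 34° = 38.361 N down its slope.
The 7 kg side's 38.361 N exceeds the other side's 11.461 N, so that mass slides down and the 4 kg mass slides up. Taking that direction as positive, Newton's second law for the whole system gives 38.361 − 11.461 = (4 + 7) a, so a = 26.900 / 11 = 2.4455 m/s².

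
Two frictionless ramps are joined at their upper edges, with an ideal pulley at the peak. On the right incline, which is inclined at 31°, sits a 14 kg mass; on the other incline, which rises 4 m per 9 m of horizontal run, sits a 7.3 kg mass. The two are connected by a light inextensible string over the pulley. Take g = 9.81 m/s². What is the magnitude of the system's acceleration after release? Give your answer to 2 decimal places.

Resolve each weight along its own incline: the 14 kg mass has component 14 × 9.81 × sin 31° = 70.735 N down its slope, and the 7.3 kg mass has 7.3 × 9.81 × sin 23.96° = 29.085 N down its slope.
The 14 kg side's 70.735 N exceeds the other side's 29.085 N, so that mass slides down and the 7.3 kg mass slides up. Taking that direction as positive, Newton's second law for the whole system gives 70.735 − 29.085 = (14 + 7.3) a, so a = 41.650 / 21.3 = 1.9554 m/s².

1.96 m/s²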